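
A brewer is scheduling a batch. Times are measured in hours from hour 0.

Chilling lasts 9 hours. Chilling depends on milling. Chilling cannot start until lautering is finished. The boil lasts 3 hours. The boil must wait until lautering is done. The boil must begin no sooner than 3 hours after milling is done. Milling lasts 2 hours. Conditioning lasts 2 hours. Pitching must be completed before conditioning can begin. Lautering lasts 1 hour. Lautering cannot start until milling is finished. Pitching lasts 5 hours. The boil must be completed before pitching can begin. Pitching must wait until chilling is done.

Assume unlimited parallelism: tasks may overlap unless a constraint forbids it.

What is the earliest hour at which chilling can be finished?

Nothing blocks milling, so it runs from hour 0 to hour 2.
After milling (finishes hour 2), lautering can start at hour 2 and finishes at hour 3.
Chilling cannot start until milling (finishes hour 2); lautering (finishes hour 3). The controlling bound is hour 3, so chilling finishes at 3 + 9 = hour 12.

12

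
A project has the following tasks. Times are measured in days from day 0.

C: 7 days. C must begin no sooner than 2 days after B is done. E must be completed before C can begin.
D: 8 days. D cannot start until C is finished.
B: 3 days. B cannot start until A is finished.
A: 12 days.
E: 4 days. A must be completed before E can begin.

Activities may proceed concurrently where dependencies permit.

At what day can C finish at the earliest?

Nothing blocks A, so it runs from day 0 to day 12.
E waits on A (finishes day 12), so it starts at day 12 and finishes at 12 + 4 = day 16.
After A (finishes day 12), B can start at day 12 and finishes at day 15.
C cannot start until B (finishes day 15, plus 2-day gap → day 17); E (finishes day 16). The controlling bound is day 17, so C finishes at 17 + 7 = day 24.

24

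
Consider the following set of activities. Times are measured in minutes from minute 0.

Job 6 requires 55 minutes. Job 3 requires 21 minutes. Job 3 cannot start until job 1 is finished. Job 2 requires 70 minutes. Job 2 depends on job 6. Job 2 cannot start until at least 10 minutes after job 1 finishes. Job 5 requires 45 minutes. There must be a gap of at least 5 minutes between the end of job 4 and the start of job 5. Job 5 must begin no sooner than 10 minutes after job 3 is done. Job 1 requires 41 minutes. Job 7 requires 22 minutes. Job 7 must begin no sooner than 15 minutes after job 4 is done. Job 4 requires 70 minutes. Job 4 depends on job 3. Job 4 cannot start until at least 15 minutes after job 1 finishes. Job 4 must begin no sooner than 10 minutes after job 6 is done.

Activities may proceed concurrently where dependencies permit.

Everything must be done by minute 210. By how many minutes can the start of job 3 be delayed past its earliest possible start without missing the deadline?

28

Nothing blocks job 1, so it runs from minute 0 to minute 41.
Job 3 waits on job 1 (finishes minute 41), so it starts at minute 41 and finishes at 41 + 21 = minute 62.

Working backward from the deadline:
Nothing follows job 5; the deadline of minute 210 is its only limit. It must start by 210 − 45 = minute 165.
Job 7 must finish by minute 210; it takes 22 minutes, so it must start by 210 − 22 = minute 188.
Job 4 must finish in time for job 5 (must start by minute 165, minus 5-minute gap → minute 160); job 7 (must start by minute 188, minus 15-minute gap → minute 173). The tightest is minute 160, so job 4 must start by 160 − 70 = minute 90.
For job 3: job 4 (must start by minute 90); job 5 (must start by minute 165, minus 10-minute gap → minute 155). The most restrictive is minute 90; with a 21-minute duration, job 3 must start by minute 69.
So job 3 can start as early as minute 41 and as late as minute 69, giving 69 − 41 = 28 minutes of slack.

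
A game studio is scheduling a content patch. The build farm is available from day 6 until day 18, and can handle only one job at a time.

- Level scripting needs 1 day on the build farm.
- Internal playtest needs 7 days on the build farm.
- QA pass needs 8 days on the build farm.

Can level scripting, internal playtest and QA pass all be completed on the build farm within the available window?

No

The build farm window is 18 − 6 = 12 days.
Running back to back, the jobs need 1 + 7 + 8 = 16 days on the build farm.
Since 16 > 12, they cannot all fit.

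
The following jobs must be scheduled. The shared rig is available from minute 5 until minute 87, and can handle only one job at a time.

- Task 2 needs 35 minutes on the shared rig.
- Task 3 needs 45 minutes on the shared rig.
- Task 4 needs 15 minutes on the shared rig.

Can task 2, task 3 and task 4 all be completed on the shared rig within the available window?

The shared rig window is 87 − 5 = 82 minutes.
Running back to back, the jobs need 35 + 45 + 15 = 95 minutes on the shared rig.
Since 95 > 82, they cannot all fit.

No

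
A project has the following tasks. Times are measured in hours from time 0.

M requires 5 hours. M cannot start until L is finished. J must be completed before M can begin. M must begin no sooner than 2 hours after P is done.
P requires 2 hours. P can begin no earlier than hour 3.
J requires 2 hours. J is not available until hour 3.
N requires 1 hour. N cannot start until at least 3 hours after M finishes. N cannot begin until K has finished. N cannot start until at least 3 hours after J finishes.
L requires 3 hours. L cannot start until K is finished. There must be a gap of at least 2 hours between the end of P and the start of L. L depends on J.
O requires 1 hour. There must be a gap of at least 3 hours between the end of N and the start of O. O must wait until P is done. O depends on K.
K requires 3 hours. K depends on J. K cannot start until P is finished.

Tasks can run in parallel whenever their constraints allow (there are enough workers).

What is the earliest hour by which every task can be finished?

24

After its own release at hour 3, P can start at hour 3 and finishes at hour 5.
J cannot begin until its own release at hour 3. It runs from hour 3 to 3 + 2 = hour 5.
K cannot start until J (finishes hour 5); P (finishes hour 5). The controlling bound is hour 5, so K finishes at 5 + 3 = hour 8.
L needs all of K (finishes hour 8); P (finishes hour 5, plus 2-hour gap → hour 7); J (finishes hour 5). That puts its earliest start at hour 8; it finishes at 8 + 3 = hour 11.
M needs all of L (finishes hour 11); J (finishes hour 5); P (finishes hour 5, plus 2-hour gap → hour 7). That puts its earliest start at hour 11; it finishes at 11 + 5 = hour 16.
N cannot start until M (finishes hour 16, plus 3-hour gap → hour 19); K (finishes hour 8); J (finishes hour 5, plus 3-hour gap → hour 8). The controlling bound is hour 19, so N finishes at 19 + 1 = hour 20.
O needs all of N (finishes hour 20, plus 3-hour gap → hour 23); P (finishes hour 5); K (finishes hour 8). That puts its earliest start at hour 23; it finishes at 23 + 1 = hour 24.
All tasks are finished once the last one completes. Finish times: J at 5, K at 8, L at 11, M at 16, N at 20, O at 24, P at 5. The latest is hour 24.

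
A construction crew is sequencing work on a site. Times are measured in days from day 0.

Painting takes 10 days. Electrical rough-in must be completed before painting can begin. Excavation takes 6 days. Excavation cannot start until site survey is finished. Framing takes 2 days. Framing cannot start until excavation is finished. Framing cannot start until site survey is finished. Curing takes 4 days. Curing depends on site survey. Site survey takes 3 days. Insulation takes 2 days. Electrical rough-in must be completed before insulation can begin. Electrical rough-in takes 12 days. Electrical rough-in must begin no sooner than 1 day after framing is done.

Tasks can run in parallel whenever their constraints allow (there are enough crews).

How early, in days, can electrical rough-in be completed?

24

Site survey can start immediately at day 0; it finishes at day 3.
Excavation waits on site survey (finishes day 3), so it starts at day 3 and finishes at 3 + 6 = day 9.
Framing has to wait for excavation (finishes day 9); site survey (finishes day 3). The latest of these is day 9, so framing runs day 9 to 9 + 2 = day 11.
Electrical rough-in waits on framing (finishes day 11, plus 1-day gap → day 12), so it starts at day 12 and finishes at 12 + 12 = day 24.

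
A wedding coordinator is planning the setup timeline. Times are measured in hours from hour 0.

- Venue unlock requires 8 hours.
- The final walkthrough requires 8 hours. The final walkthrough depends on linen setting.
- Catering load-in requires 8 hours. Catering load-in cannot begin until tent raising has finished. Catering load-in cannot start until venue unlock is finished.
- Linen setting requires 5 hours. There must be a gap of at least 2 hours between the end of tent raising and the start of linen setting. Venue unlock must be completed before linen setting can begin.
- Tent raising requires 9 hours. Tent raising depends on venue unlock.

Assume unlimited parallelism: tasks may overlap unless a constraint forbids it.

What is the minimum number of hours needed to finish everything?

32

Venue unlock can start immediately at hour 0; it finishes at hour 8.
After venue unlock (finishes hour 8), tent raising can start at hour 8 and finishes at hour 17.
For catering load-in: tent raising (finishes hour 17); venue unlock (finishes hour 8). Taking the maximum gives a start of hour 17, and it finishes at 17 + 8 = hour 25.
Linen setting cannot start until tent raising (finishes hour 17, plus 2-hour gap → hour 19); venue unlock (finishes hour 8). The controlling bound is hour 19, so linen setting finishes at 19 + 5 = hour 24.
The final walkthrough cannot begin until linen setting (finishes hour 24). It runs from hour 24 to 24 + 8 = hour 32.
All tasks are finished once the last one completes. Finish times: Venue unlock at 8, Tent raising at 17, Linen setting at 24, Catering load-in at 25, The final walkthrough at 32. The latest is hour 32.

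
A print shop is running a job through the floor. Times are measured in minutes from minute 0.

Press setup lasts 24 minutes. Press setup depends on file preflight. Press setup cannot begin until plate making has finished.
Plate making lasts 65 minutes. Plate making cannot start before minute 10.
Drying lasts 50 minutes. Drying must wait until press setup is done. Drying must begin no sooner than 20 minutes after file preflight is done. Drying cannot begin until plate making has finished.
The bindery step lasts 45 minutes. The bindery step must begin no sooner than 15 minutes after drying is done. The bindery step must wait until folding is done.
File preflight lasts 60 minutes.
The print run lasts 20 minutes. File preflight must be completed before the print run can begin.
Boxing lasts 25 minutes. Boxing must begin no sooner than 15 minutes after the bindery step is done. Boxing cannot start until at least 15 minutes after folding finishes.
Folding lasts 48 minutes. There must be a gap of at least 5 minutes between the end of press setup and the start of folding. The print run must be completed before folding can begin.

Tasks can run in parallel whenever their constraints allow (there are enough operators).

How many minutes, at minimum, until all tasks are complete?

Plate making cannot begin until its own release at minute 10. It runs from minute 10 to 10 + 65 = minute 75.
Nothing blocks file preflight, so it runs from minute 0 to minute 60.
The print run cannot begin until file preflight (finishes minute 60). It runs from minute 60 to 60 + 20 = minute 80.
Press setup cannot start until file preflight (finishes minute 60); plate making (finishes minute 75). The controlling bound is minute 75, so press setup finishes at 75 + 24 = minute 99.
Folding cannot start until press setup (finishes minute 99, plus 5-minute gap → minute 104); the print run (finishes minute 80). The controlling bound is minute 104, so folding finishes at 104 + 48 = minute 152.
For drying: press setup (finishes minute 99); file preflight (finishes minute 60, plus 20-minute gap → minute 80); plate making (finishes minute 75). Taking the maximum gives a start of minute 99, and it finishes at 99 + 50 = minute 149.
The bindery step cannot start until drying (finishes minute 149, plus 15-minute gap → minute 164); folding (finishes minute 152). The controlling bound is minute 164, so the bindery step finishes at 164 + 45 = minute 209.
For boxing: the bindery step (finishes minute 209, plus 15-minute gap → minute 224); folding (finishes minute 152, plus 15-minute gap → minute 167). Taking the maximum gives a start of minute 224, and it finishes at 224 + 25 = minute 249.
All tasks are finished once the last one completes. Finish times: File preflight at 60, Plate making at 75, Press setup at 99, The print run at 80, Drying at 149, Folding at 152, The bindery step at 209, Boxing at 249. The latest is minute 249.

249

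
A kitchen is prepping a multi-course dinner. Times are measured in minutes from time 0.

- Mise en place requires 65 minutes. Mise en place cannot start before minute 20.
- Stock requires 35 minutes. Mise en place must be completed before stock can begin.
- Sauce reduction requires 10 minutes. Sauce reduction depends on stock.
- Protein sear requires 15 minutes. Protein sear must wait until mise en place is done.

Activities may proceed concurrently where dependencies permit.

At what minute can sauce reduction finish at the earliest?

130

After its own release at minute 20, mise en place can start at minute 20 and finishes at minute 85.
After mise en place (finishes minute 85), stock can start at minute 85 and finishes at minute 120.
After stock (finishes minute 120), sauce reduction can start at minute 120 and finishes at minute 130.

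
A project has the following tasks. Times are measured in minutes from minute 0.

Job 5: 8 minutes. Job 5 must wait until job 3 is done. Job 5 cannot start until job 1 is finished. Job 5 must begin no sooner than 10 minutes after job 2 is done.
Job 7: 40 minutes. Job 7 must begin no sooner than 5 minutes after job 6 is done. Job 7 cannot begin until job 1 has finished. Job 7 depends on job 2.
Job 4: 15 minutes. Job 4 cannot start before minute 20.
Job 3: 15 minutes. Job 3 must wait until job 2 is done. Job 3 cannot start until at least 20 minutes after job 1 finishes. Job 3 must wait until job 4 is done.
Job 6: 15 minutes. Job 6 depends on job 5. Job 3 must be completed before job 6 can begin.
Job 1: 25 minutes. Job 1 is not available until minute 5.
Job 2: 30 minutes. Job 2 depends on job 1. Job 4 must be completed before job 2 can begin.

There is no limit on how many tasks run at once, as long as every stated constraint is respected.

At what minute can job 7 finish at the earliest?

148

Job 4 waits on its own release at minute 20, so it starts at minute 20 and finishes at 20 + 15 = minute 35.
Job 1 cannot begin until its own release at minute 5. It runs from minute 5 to 5 + 25 = minute 30.
Job 2 cannot start until job 1 (finishes minute 30); job 4 (finishes minute 35). The controlling bound is minute 35, so job 2 finishes at 35 + 30 = minute 65.
Job 3 needs all of job 2 (finishes minute 65); job 1 (finishes minute 30, plus 20-minute gap → minute 50); job 4 (finishes minute 35). That puts its earliest start at minute 65; it finishes at 65 + 15 = minute 80.
For job 5: job 3 (finishes minute 80); job 1 (finishes minute 30); job 2 (finishes minute 65, plus 10-minute gap → minute 75). Taking the maximum gives a start of minute 80, and it finishes at 80 + 8 = minute 88.
Job 6 has to wait for job 5 (finishes minute 88); job 3 (finishes minute 80). The latest of these is minute 88, so job 6 runs minute 88 to 88 + 15 = minute 103.
Job 7 cannot start until job 6 (finishes minute 103, plus 5-minute gap → minute 108); job 1 (finishes minute 30); job 2 (finishes minute 65). The controlling bound is minute 108, so job 7 finishes at 108 + 40 = minute 148.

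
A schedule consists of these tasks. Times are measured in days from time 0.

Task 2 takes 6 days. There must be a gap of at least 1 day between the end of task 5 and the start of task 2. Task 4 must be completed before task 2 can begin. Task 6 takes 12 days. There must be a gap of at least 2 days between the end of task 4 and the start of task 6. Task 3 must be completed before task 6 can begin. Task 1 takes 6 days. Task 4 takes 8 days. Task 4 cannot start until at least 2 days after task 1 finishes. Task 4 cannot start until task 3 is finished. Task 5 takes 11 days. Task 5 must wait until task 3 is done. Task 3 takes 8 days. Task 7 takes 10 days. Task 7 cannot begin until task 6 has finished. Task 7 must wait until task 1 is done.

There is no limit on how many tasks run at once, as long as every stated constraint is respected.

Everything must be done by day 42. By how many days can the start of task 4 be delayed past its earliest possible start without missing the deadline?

Task 3 has no prerequisites, so it starts at day 0 and finishes at day 8.
Task 1 can start immediately at day 0; it finishes at day 6.
Task 4 needs all of task 1 (finishes day 6, plus 2-day gap → day 8); task 3 (finishes day 8). That puts its earliest start at day 8; it finishes at 8 + 8 = day 16.

Working backward from the deadline:
To finish by day 42, task 2 (duration 6) must start no later than day 36.
Nothing follows task 7; the deadline of day 42 is its only limit. It must start by 42 − 10 = day 32.
Task 6 feeds into task 7 (must start by day 32); so task 6 must finish by day 32 and therefore start by day 20.
Task 4 has several dependents: task 2 (must start by day 36); task 6 (must start by day 20, minus 2-day gap → day 18). The earliest of those limits is day 18, so task 4 must start by 18 − 8 = day 10.
So task 4 can start as early as day 8 and as late as day 10, giving 10 − 8 = 2 days of slack.

2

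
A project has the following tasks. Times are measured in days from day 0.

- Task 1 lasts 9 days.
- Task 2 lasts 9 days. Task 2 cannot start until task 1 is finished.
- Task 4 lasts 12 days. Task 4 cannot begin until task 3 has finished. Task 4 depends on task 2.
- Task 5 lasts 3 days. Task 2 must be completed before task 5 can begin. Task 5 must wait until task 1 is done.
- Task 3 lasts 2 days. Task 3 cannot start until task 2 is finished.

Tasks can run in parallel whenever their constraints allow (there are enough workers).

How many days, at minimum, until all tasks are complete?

Nothing blocks task 1, so it runs from day 0 to day 9.
Task 2 waits on task 1 (finishes day 9), so it starts at day 9 and finishes at 9 + 9 = day 18.
Task 5 cannot start until task 2 (finishes day 18); task 1 (finishes day 9). The controlling bound is day 18, so task 5 finishes at 18 + 3 = day 21.
Task 3 cannot begin until task 2 (finishes day 18). It runs from day 18 to 18 + 2 = day 20.
For task 4: task 3 (finishes day 20); task 2 (finishes day 18). Taking the maximum gives a start of day 20, and it finishes at 20 + 12 = day 32.
All tasks are finished once the last one completes. Finish times: Task 1 at 9, Task 2 at 18, Task 3 at 20, Task 4 at 32, Task 5 at 21. The latest is day 32.

32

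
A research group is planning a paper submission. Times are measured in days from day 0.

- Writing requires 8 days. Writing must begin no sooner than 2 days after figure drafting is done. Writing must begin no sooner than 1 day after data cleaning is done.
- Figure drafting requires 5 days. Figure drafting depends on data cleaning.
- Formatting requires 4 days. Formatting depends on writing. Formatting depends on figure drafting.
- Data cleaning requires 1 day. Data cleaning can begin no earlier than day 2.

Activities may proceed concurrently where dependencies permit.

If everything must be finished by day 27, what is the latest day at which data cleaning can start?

7

Formatting must finish by day 27; it takes 4 days, so it must start by 27 − 4 = day 23.
Since formatting (must start by day 23) depends on it, writing must finish by day 23. Backing off its 8-day duration gives a latest start of day 15.
Figure drafting must finish in time for writing (must start by day 15, minus 2-day gap → day 13); formatting (must start by day 23). The tightest is day 13, so figure drafting must start by 13 − 5 = day 8.
For data cleaning: figure drafting (must start by day 8); writing (must start by day 15, minus 1-day gap → day 14). The most restrictive is day 8; with a 1-day duration, data cleaning must start by day 7.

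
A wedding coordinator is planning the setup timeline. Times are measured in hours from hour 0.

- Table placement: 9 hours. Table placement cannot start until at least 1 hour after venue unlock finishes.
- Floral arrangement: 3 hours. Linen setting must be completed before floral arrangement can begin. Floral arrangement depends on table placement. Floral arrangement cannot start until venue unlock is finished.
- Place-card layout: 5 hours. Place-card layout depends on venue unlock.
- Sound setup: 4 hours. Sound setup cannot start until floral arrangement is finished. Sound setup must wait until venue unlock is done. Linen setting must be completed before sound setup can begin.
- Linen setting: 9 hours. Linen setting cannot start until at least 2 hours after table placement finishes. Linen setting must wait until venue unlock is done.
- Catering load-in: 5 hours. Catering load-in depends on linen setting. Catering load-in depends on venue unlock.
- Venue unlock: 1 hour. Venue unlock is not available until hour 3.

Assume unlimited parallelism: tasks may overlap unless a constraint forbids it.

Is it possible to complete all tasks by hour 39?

Yes

Venue unlock cannot begin until its own release at hour 3. It runs from hour 3 to 3 + 1 = hour 4.
Place-card layout cannot begin until venue unlock (finishes hour 4). It runs from hour 4 to 4 + 5 = hour 9.
After venue unlock (finishes hour 4, plus 1-hour gap → hour 5), table placement can start at hour 5 and finishes at hour 14.
Linen setting cannot start until table placement (finishes hour 14, plus 2-hour gap → hour 16); venue unlock (finishes hour 4). The controlling bound is hour 16, so linen setting finishes at 16 + 9 = hour 25.
Catering load-in has to wait for linen setting (finishes hour 25); venue unlock (finishes hour 4). The latest of these is hour 25, so catering load-in runs hour 25 to 25 + 5 = hour 30.
Floral arrangement cannot start until linen setting (finishes hour 25); table placement (finishes hour 14); venue unlock (finishes hour 4). The controlling bound is hour 25, so floral arrangement finishes at 25 + 3 = hour 28.
Sound setup cannot start until floral arrangement (finishes hour 28); venue unlock (finishes hour 4); linen setting (finishes hour 25). The controlling bound is hour 28, so sound setup finishes at 28 + 4 = hour 32.
Every task is finished by hour 32, which is no later than the deadline of 39, so the schedule is feasible.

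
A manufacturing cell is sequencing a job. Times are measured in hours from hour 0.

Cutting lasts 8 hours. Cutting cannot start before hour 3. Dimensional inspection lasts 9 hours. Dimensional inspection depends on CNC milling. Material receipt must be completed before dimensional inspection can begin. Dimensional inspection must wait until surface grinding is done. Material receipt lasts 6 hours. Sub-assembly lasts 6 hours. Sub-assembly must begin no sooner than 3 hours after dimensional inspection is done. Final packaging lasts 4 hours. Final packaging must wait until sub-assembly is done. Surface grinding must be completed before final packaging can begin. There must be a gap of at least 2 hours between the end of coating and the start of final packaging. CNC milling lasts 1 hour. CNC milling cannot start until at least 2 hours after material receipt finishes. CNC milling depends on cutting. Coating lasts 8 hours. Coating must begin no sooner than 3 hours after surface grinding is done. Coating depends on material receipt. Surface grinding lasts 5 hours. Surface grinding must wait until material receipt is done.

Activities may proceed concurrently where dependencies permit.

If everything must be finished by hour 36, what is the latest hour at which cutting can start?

Final packaging has no dependents, so it just needs to finish by hour 36. Starting by 36 − 4 = hour 32 achieves that.
Sub-assembly has to be done before final packaging (must start by hour 32). That means finishing by hour 32, i.e. starting by 32 − 6 = hour 26.
Dimensional inspection has to be done before sub-assembly (must start by hour 26, minus 3-hour gap → hour 23). That means finishing by hour 23, i.e. starting by 23 − 9 = hour 14.
CNC milling feeds into dimensional inspection (must start by hour 14); so CNC milling must finish by hour 14 and therefore start by hour 13.
Cutting feeds into CNC milling (must start by hour 13); so cutting must finish by hour 13 and therefore start by hour 5.

5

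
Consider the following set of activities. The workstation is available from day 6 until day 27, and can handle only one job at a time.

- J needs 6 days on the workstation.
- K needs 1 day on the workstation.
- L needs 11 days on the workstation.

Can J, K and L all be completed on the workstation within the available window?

Yes

The workstation window is 27 − 6 = 21 days.
Running back to back, the jobs need 6 + 1 + 11 = 18 days on the workstation.
Since 18 ≤ 21, they fit within the window.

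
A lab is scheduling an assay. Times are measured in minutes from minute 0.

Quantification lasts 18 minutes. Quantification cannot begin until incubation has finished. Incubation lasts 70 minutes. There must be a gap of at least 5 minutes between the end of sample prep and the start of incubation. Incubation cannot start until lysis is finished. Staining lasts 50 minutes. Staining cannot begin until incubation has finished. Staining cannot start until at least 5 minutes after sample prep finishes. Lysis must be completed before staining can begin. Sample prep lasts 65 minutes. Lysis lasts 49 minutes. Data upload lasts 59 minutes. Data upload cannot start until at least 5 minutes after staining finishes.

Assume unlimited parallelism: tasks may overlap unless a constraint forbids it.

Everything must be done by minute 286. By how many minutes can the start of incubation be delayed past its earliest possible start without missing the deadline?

32

Lysis has no prerequisites, so it starts at minute 0 and finishes at minute 49.
Sample prep can start immediately at minute 0; it finishes at minute 65.
For incubation: sample prep (finishes minute 65, plus 5-minute gap → minute 70); lysis (finishes minute 49). Taking the maximum gives a start of minute 70, and it finishes at 70 + 70 = minute 140.

Working backward from the deadline:
Nothing follows data upload; the deadline of minute 286 is its only limit. It must start by 286 − 59 = minute 227.
Staining has to be done before data upload (must start by minute 227, minus 5-minute gap → minute 222). That means finishing by minute 222, i.e. starting by 222 − 50 = minute 172.
Quantification has no dependents, so it just needs to finish by minute 286. Starting by 286 − 18 = minute 268 achieves that.
Incubation has several dependents: staining (must start by minute 172); quantification (must start by minute 268). The earliest of those limits is minute 172, so incubation must start by 172 − 70 = minute 102.
So incubation can start as early as minute 70 and as late as minute 102, giving 102 − 70 = 32 minutes of slack.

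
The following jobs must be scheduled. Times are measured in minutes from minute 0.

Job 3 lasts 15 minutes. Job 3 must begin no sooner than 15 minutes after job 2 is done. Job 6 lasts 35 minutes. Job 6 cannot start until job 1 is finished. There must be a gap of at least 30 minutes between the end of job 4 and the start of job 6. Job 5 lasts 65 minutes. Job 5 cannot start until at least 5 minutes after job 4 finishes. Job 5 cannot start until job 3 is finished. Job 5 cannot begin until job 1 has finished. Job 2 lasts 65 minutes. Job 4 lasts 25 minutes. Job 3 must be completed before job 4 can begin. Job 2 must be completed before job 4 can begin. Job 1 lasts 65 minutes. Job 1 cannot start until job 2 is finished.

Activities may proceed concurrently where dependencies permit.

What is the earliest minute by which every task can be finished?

Job 2 has no prerequisites, so it starts at minute 0 and finishes at minute 65.
After job 2 (finishes minute 65, plus 15-minute gap → minute 80), job 3 can start at minute 80 and finishes at minute 95.
For job 4: job 3 (finishes minute 95); job 2 (finishes minute 65). Taking the maximum gives a start of minute 95, and it finishes at 95 + 25 = minute 120.
After job 2 (finishes minute 65), job 1 can start at minute 65 and finishes at minute 130.
Job 6 cannot start until job 1 (finishes minute 130); job 4 (finishes minute 120, plus 30-minute gap → minute 150). The controlling bound is minute 150, so job 6 finishes at 150 + 35 = minute 185.
Job 5 cannot start until job 4 (finishes minute 120, plus 5-minute gap → minute 125); job 3 (finishes minute 95); job 1 (finishes minute 130). The controlling bound is minute 130, so job 5 finishes at 130 + 65 = minute 195.
All tasks are finished once the last one completes. Finish times: Job 1 at 130, Job 2 at 65, Job 3 at 95, Job 4 at 120, Job 5 at 195, Job 6 at 185. The latest is minute 195.

195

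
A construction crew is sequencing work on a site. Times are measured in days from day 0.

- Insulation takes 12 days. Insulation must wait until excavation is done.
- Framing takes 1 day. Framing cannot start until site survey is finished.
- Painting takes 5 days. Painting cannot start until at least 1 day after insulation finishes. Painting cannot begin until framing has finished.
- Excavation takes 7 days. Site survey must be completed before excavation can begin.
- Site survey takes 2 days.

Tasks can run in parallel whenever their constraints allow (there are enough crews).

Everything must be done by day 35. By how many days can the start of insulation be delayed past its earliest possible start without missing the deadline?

Site survey has no prerequisites, so it starts at day 0 and finishes at day 2.
Excavation waits on site survey (finishes day 2), so it starts at day 2 and finishes at 2 + 7 = day 9.
Insulation cannot begin until excavation (finishes day 9). It runs from day 9 to 9 + 12 = day 21.

Working backward from the deadline:
Painting must finish by day 35; it takes 5 days, so it must start by 35 − 5 = day 30.
Since painting (must start by day 30, minus 1-day gap → day 29) depends on it, insulation must finish by day 29. Backing off its 12-day duration gives a latest start of day 17.
So insulation can start as early as day 9 and as late as day 17, giving 17 − 9 = 8 days of slack.

8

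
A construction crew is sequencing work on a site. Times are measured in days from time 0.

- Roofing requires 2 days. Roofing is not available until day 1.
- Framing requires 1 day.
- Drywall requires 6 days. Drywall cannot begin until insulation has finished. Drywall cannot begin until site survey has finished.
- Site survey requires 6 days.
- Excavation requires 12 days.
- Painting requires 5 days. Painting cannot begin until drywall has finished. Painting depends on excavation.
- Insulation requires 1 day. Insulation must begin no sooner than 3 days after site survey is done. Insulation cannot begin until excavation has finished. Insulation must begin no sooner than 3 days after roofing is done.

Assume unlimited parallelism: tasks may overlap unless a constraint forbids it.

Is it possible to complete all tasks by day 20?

No

Roofing cannot begin until its own release at day 1. It runs from day 1 to 1 + 2 = day 3.
Nothing blocks framing, so it runs from day 0 to day 1.
Nothing blocks excavation, so it runs from day 0 to day 12.
Site survey has no prerequisites, so it starts at day 0 and finishes at day 6.
Insulation cannot start until site survey (finishes day 6, plus 3-day gap → day 9); excavation (finishes day 12); roofing (finishes day 3, plus 3-day gap → day 6). The controlling bound is day 12, so insulation finishes at 12 + 1 = day 13.
Drywall has to wait for insulation (finishes day 13); site survey (finishes day 6). The latest of these is day 13, so drywall runs day 13 to 13 + 6 = day 19.
Painting has to wait for drywall (finishes day 19); excavation (finishes day 12). The latest of these is day 19, so painting runs day 19 to 19 + 5 = day 24.
The earliest everything can be done is day 24, which is after the deadline of 20, so it is not possible.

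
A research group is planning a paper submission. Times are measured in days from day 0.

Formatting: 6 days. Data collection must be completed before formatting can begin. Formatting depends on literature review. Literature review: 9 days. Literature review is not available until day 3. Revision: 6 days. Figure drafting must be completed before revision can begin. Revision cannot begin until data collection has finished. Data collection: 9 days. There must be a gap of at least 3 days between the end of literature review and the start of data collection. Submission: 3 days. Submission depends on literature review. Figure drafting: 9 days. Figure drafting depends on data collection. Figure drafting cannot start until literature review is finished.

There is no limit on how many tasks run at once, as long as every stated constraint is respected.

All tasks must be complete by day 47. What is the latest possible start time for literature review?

11

Revision has no dependents, so it just needs to finish by day 47. Starting by 47 − 6 = day 41 achieves that.
Since revision (must start by day 41) depends on it, figure drafting must finish by day 41. Backing off its 9-day duration gives a latest start of day 32.
To finish by day 47, formatting (duration 6) must start no later than day 41.
Data collection must finish in time for figure drafting (must start by day 32); revision (must start by day 41); formatting (must start by day 41). The tightest is day 32, so data collection must start by 32 − 9 = day 23.
Nothing follows submission; the deadline of day 47 is its only limit. It must start by 47 − 3 = day 44.
Literature review has several dependents: data collection (must start by day 23, minus 3-day gap → day 20); figure drafting (must start by day 32); formatting (must start by day 41); submission (must start by day 44). The earliest of those limits is day 20, so literature review must start by 20 − 9 = day 11.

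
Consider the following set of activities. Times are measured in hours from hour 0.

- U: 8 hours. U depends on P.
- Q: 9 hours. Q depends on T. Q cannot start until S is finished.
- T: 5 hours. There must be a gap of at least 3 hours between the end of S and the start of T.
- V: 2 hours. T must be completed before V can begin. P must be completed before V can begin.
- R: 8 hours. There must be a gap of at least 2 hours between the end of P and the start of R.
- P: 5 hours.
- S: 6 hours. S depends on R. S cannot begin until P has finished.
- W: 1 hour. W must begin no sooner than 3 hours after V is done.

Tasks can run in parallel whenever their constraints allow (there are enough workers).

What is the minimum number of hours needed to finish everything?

P can start immediately at hour 0; it finishes at hour 5.
U cannot begin until P (finishes hour 5). It runs from hour 5 to 5 + 8 = hour 13.
R cannot begin until P (finishes hour 5, plus 2-hour gap → hour 7). It runs from hour 7 to 7 + 8 = hour 15.
For S: R (finishes hour 15); P (finishes hour 5). Taking the maximum gives a start of hour 15, and it finishes at 15 + 6 = hour 21.
After S (finishes hour 21, plus 3-hour gap → hour 24), T can start at hour 24 and finishes at hour 29.
V cannot start until T (finishes hour 29); P (finishes hour 5). The controlling bound is hour 29, so V finishes at 29 + 2 = hour 31.
W waits on V (finishes hour 31, plus 3-hour gap → hour 34), so it starts at hour 34 and finishes at 34 + 1 = hour 35.
Q needs all of T (finishes hour 29); S (finishes hour 21). That puts its earliest start at hour 29; it finishes at 29 + 9 = hour 38.
All tasks are finished once the last one completes. Finish times: P at 5, Q at 38, R at 15, S at 21, T at 29, U at 13, V at 31, W at 35. The latest is hour 38.

38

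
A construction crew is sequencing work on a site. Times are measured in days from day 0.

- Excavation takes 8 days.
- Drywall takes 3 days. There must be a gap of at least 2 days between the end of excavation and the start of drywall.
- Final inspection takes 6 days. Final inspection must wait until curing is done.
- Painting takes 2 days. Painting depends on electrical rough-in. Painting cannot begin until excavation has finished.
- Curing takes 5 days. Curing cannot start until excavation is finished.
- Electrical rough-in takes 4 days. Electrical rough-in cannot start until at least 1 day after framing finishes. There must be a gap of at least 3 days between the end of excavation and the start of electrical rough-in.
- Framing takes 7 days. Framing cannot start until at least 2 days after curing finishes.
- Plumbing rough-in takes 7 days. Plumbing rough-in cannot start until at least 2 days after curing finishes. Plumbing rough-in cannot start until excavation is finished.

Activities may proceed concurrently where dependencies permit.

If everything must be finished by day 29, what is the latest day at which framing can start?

15

To finish by day 29, painting (duration 2) must start no later than day 27.
Electrical rough-in must finish before painting (must start by day 27). With a 4-day duration, electrical rough-in must start by 27 − 4 = day 23.
Framing must finish before electrical rough-in (must start by day 23, minus 1-day gap → day 22). With a 7-day duration, framing must start by 22 − 7 = day 15.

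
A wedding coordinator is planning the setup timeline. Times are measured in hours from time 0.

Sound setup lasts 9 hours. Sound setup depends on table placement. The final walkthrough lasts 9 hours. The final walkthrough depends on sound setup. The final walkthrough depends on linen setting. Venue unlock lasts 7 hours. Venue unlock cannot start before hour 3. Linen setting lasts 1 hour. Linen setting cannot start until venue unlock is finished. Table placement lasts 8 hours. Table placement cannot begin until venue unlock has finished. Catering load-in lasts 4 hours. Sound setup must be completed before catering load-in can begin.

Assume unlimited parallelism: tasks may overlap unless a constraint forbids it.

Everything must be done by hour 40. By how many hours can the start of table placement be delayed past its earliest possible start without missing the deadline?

4

Venue unlock cannot begin until its own release at hour 3. It runs from hour 3 to 3 + 7 = hour 10.
After venue unlock (finishes hour 10), table placement can start at hour 10 and finishes at hour 18.

Working backward from the deadline:
Nothing follows catering load-in; the deadline of hour 40 is its only limit. It must start by 40 − 4 = hour 36.
The final walkthrough has no dependents, so it just needs to finish by hour 40. Starting by 40 − 9 = hour 31 achieves that.
For sound setup: catering load-in (must start by hour 36); the final walkthrough (must start by hour 31). The most restrictive is hour 31; with a 9-hour duration, sound setup must start by hour 22.
Table placement must finish before sound setup (must start by hour 22). With an 8-hour duration, table placement must start by 22 − 8 = hour 14.
So table placement can start as early as hour 10 and as late as hour 14, giving 14 − 10 = 4 hours of slack.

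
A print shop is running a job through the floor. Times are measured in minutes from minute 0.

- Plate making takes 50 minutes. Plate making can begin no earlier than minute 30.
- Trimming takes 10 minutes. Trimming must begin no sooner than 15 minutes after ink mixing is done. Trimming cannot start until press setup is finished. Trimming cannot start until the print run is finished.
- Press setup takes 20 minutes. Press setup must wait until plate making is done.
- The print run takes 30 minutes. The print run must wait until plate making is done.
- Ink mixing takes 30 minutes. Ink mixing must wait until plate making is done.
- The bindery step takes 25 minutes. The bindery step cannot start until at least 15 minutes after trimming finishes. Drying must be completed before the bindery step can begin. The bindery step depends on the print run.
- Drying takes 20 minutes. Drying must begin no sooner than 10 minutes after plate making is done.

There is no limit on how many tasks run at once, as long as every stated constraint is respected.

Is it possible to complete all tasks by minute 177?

Yes

After its own release at minute 30, plate making can start at minute 30 and finishes at minute 80.
Drying cannot begin until plate making (finishes minute 80, plus 10-minute gap → minute 90). It runs from minute 90 to 90 + 20 = minute 110.
The print run waits on plate making (finishes minute 80), so it starts at minute 80 and finishes at 80 + 30 = minute 110.
After plate making (finishes minute 80), press setup can start at minute 80 and finishes at minute 100.
Ink mixing waits on plate making (finishes minute 80), so it starts at minute 80 and finishes at 80 + 30 = minute 110.
Trimming needs all of ink mixing (finishes minute 110, plus 15-minute gap → minute 125); press setup (finishes minute 100); the print run (finishes minute 110). That puts its earliest start at minute 125; it finishes at 125 + 10 = minute 135.
The bindery step cannot start until trimming (finishes minute 135, plus 15-minute gap → minute 150); drying (finishes minute 110); the print run (finishes minute 110). The controlling bound is minute 150, so the bindery step finishes at 150 + 25 = minute 175.
Every task is finished by minute 175, which is no later than the deadline of 177, so the schedule is feasible.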